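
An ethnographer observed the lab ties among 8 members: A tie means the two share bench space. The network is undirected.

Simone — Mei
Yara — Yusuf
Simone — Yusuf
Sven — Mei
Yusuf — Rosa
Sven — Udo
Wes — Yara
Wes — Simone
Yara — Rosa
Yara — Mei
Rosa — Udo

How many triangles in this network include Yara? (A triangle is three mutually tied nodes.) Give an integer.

1

Yara's neighbors: Mei, Rosa, Wes, and Yusuf.
Neighbor pairs that are themselves tied: Yara–Rosa–Yusuf. Each forms one triangle with Yara, for 1 in total.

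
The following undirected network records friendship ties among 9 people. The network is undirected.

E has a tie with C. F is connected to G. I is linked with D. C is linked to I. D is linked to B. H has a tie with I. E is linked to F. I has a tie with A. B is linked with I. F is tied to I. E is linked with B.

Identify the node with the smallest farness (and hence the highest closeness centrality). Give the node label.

I

Farness (sum of distances to all others) for each node — A:17, B:14, C:15, D:15, E:15, F:13, G:20, H:17, I:10.
The smallest farness is 10, for I, so I has the highest closeness.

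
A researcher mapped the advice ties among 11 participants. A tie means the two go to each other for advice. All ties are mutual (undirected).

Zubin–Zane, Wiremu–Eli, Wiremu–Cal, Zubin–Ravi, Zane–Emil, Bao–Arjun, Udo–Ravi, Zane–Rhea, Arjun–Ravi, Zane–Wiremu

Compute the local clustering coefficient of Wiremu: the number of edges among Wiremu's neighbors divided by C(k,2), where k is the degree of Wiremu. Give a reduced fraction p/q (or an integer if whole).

0

Wiremu's neighbors: Cal, Eli, and Zane (k = 3).
Possible neighbor pairs: C(3,2) = 3. Edges among them: none → e = 0.
Clustering(Wiremu) = 0/3 = 0.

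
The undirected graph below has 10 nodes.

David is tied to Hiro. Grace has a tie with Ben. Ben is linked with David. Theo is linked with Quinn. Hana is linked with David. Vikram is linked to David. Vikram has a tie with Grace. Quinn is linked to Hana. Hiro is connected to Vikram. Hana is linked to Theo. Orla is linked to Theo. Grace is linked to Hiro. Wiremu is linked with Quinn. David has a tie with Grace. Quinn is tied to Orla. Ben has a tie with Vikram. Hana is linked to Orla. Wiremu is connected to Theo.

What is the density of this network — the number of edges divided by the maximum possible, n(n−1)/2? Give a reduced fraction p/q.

There are 18 edges and 10 nodes, so the maximum possible is C(10,2) = 45.
Density = 18/45 = 2/5.

2/5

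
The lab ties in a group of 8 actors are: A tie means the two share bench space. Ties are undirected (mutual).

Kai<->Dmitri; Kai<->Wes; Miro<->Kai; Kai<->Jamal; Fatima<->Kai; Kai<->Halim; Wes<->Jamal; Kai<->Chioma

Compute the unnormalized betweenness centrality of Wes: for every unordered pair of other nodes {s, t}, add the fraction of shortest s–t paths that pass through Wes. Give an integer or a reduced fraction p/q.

No shortest path between any pair of other nodes passes through Wes.
Summing the contributions gives betweenness(Wes) = 0.

0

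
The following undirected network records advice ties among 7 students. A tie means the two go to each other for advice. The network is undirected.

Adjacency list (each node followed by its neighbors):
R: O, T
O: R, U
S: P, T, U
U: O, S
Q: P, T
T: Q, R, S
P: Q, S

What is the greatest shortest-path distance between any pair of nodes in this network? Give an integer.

Eccentricity of each node (its greatest distance to any other): O:3, P:3, Q:3, R:3, S:2, T:2, U:3.
The maximum eccentricity is 3, realized for instance by the pair P–O via P – S – U – O. So the diameter is 3.

3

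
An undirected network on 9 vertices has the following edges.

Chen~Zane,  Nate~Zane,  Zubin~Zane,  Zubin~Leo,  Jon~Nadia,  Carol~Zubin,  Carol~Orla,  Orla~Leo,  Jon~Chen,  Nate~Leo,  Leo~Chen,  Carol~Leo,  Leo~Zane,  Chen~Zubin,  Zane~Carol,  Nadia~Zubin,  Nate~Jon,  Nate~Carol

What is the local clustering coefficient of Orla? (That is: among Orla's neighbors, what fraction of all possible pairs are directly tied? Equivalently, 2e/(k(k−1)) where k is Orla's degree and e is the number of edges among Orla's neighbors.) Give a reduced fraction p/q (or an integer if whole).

1

Orla's neighbors: Carol and Leo (k = 2).
Possible neighbor pairs: C(2,2) = 1. Edges among them: Carol–Leo → e = 1.
Clustering(Orla) = 1/1.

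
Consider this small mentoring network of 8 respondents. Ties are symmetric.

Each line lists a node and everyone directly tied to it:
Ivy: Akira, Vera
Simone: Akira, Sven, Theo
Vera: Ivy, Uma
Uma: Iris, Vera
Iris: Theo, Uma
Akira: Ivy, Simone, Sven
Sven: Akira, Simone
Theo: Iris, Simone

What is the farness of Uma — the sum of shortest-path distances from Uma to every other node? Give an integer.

16

Distances from Uma: Akira:3, Iris:1, Ivy:2, Simone:3, Sven:4, Theo:2, Vera:1.
Sum = 3 + 1 + 2 + 3 + 4 + 2 + 1 = 16.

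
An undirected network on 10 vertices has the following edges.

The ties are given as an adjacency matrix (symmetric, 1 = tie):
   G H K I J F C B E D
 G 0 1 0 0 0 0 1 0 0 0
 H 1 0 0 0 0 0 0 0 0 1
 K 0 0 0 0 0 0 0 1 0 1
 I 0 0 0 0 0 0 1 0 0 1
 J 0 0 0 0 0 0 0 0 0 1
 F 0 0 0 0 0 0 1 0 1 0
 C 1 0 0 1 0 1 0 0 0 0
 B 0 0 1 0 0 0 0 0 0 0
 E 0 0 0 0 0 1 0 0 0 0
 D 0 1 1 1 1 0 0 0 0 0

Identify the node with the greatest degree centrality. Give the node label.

D

Degrees — B:1, C:3, D:4, E:1, F:2, G:2, H:2, I:2, J:1, K:2.
The maximum is 4, attained only by D.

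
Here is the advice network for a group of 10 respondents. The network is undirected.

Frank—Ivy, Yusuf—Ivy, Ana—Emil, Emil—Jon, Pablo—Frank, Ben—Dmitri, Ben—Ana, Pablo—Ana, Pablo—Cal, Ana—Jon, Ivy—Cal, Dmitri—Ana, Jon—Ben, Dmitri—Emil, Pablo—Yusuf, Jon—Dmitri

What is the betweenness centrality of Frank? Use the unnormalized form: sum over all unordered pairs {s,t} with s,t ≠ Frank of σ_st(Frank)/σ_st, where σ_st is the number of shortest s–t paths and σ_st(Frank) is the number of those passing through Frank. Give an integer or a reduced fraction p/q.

Pairs whose geodesics pass through Frank — Pablo–Ivy: 1/3; Ivy–Emil: 1/3; Ivy–Dmitri: 1/3; Ivy–Jon: 1/3; Ivy–Ben: 1/3; Ivy–Ana: 1/3.
All other pairs contribute 0.
Summing the contributions gives betweenness(Frank) = 2.

2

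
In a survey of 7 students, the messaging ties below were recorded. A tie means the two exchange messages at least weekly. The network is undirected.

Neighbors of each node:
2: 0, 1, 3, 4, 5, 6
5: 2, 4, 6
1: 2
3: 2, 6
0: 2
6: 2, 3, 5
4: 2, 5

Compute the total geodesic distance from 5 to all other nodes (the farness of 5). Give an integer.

Distances from 5: 0:2, 1:2, 2:1, 3:2, 4:1, 6:1.
Sum = 2 + 2 + 1 + 2 + 1 + 1 = 9.

9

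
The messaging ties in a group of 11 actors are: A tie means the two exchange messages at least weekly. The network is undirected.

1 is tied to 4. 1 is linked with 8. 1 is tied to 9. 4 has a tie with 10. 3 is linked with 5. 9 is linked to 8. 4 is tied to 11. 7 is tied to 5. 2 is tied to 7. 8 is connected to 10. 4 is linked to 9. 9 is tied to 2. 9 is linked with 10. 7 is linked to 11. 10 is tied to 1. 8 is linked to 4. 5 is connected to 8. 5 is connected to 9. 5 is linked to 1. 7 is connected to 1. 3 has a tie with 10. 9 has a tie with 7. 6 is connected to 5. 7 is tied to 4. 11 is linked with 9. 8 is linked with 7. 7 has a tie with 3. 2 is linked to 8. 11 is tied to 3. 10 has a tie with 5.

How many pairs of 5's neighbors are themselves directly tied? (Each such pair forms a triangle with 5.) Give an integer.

5's neighbors: 1, 3, 6, 7, 8, 9, and 10.
Neighbor pairs that are themselves tied: 5–1–7; 5–1–8; 5–1–9; 5–1–10; 5–3–7; 5–3–10; 5–7–8; 5–7–9; 5–8–9; 5–8–10; 5–9–10. Each forms one triangle with 5, for 11 in total.

11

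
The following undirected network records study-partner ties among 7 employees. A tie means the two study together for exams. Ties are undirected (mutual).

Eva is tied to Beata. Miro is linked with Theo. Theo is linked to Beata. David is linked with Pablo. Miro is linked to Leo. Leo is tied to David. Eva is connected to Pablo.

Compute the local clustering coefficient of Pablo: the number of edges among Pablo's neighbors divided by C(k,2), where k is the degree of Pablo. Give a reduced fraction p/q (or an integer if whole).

0

Pablo's neighbors: David and Eva (k = 2).
Possible neighbor pairs: C(2,2) = 1. Edges among them: none → e = 0.
Clustering(Pablo) = 0/1.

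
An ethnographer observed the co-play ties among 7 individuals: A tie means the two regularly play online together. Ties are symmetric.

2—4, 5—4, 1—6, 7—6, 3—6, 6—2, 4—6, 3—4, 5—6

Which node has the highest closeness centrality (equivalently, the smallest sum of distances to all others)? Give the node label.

Farness (sum of distances to all others) for each node — 1:11, 2:10, 3:10, 4:8, 5:10, 6:6, 7:11.
The smallest farness is 6, for 6, so 6 has the highest closeness.

6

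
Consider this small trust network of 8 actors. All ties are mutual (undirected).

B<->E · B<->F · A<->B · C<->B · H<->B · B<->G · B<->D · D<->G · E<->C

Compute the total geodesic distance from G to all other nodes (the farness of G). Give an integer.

12

Distances from G: A:2, B:1, C:2, D:1, E:2, F:2, H:2.
Sum = 2 + 1 + 2 + 1 + 2 + 2 + 2 = 12.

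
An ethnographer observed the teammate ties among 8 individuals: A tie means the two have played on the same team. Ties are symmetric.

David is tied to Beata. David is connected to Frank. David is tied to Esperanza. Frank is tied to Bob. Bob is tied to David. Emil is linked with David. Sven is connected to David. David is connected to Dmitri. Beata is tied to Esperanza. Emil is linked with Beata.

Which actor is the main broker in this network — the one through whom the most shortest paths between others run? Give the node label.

David

Unnormalized betweenness of each node: Beata:1/2, Bob:0, David:35/2, Dmitri:0, Emil:0, Esperanza:0, Frank:0, Sven:0.
David has the largest value, 35/2, making it the main broker — the node through which the most shortest paths run.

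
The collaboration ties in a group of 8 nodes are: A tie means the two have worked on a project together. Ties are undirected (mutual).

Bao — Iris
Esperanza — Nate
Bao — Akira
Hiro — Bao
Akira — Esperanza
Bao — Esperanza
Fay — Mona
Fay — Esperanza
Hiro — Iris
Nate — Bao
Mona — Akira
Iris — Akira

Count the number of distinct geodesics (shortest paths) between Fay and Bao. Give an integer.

1

The shortest distance is 2, and the only length-2 path is Fay–Esperanza–Bao. So there is exactly 1 shortest path.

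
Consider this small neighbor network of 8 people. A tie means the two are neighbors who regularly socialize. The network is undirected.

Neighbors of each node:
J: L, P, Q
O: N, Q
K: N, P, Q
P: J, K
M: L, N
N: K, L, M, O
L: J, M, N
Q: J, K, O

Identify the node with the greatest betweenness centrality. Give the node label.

N

Unnormalized betweenness of each node: J:11/3, K:7/2, L:17/6, M:0, N:6, O:5/6, P:1/2, Q:8/3.
N has the largest value, 6, making it the main broker — the node through which the most shortest paths run.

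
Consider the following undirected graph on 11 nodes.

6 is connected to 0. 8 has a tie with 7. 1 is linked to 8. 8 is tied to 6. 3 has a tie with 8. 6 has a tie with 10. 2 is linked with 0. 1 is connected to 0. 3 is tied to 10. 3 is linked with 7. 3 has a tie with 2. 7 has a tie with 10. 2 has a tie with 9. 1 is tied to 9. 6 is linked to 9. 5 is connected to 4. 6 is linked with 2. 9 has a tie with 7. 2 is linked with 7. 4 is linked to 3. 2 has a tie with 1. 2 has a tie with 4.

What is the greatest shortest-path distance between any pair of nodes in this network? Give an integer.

3

Eccentricity of each node (its greatest distance to any other): 0:3, 1:3, 2:2, 3:2, 4:2, 5:3, 6:3, 7:3, 8:3, 9:3, 10:3.
The maximum eccentricity is 3, realized for instance by the pair 1–5 via 1 – 2 – 4 – 5. So the diameter is 3.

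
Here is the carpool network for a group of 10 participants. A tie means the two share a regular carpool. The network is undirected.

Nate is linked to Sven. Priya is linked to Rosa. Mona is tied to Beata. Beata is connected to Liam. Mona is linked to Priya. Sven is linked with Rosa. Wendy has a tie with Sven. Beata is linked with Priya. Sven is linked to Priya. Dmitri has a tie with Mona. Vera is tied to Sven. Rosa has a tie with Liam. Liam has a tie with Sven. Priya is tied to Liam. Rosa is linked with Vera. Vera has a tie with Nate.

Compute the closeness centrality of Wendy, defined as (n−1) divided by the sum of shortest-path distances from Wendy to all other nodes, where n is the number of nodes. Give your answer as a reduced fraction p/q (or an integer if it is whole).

Distances from Wendy: Beata:3, Dmitri:4, Liam:2, Mona:3, Nate:2, Priya:2, Rosa:2, Sven:1, Vera:2. Sum = 21.
n = 10, so closeness = 9/21 = 3/7.

3/7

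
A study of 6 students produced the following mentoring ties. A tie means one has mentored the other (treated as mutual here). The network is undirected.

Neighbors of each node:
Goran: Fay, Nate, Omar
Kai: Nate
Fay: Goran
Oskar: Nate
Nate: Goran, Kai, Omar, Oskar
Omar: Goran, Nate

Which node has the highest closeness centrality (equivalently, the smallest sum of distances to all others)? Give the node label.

Farness (sum of distances to all others) for each node — Fay:11, Goran:7, Kai:10, Nate:6, Omar:8, Oskar:10.
The smallest farness is 6, for Nate, so Nate has the highest closeness.

Nate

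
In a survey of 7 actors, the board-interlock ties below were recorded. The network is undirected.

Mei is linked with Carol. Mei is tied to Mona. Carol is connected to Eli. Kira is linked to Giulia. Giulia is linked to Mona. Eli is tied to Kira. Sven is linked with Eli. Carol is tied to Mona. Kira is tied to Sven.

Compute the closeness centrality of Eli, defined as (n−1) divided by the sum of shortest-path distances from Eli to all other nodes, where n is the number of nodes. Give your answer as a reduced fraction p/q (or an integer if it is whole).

Distances from Eli: Carol:1, Giulia:2, Kira:1, Mei:2, Mona:2, Sven:1. Sum = 9.
n = 7, so closeness = 6/9 = 2/3.

2/3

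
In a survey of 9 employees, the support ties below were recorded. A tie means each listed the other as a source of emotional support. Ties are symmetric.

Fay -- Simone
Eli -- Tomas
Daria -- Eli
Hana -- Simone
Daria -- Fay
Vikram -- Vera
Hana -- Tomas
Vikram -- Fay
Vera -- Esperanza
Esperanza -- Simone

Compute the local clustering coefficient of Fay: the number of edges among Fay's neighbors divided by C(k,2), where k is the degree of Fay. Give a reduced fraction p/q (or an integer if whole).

Fay's neighbors: Daria, Simone, and Vikram (k = 3).
Possible neighbor pairs: C(3,2) = 3. Edges among them: none → e = 0.
Clustering(Fay) = 0/3 = 0.

0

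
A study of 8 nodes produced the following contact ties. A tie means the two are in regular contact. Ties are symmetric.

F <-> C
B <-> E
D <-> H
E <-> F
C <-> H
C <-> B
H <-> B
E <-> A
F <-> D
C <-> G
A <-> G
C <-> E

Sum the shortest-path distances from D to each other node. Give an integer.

Distances from D: A:3, B:2, C:2, E:2, F:1, G:3, H:1.
Sum = 3 + 2 + 2 + 2 + 1 + 3 + 1 = 14.

14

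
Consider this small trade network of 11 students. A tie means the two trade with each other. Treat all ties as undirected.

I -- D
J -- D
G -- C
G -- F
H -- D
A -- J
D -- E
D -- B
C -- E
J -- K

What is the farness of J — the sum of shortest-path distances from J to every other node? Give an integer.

23

Distances from J: A:1, B:2, C:3, D:1, E:2, F:5, G:4, H:2, I:2, K:1.
Sum = 1 + 2 + 3 + 1 + 2 + 5 + 4 + 2 + 2 + 1 = 23.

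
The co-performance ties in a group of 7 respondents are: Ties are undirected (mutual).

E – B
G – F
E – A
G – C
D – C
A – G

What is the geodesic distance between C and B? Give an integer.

One shortest route is C – G – A – E – B, which uses 4 edges, and at distance 3 from C we only reach {E}, which does not include B. So d(C,B) = 4.

4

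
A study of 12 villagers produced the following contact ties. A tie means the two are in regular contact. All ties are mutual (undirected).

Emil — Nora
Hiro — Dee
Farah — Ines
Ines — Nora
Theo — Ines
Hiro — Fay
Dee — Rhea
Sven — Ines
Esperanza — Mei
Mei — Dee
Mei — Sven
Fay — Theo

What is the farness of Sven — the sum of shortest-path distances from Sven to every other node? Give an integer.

Distances from Sven: Dee:2, Emil:3, Esperanza:2, Farah:2, Fay:3, Hiro:3, Ines:1, Mei:1, Nora:2, Rhea:3, Theo:2.
Sum = 2 + 3 + 2 + 2 + 3 + 3 + 1 + 1 + 2 + 3 + 2 = 24.

24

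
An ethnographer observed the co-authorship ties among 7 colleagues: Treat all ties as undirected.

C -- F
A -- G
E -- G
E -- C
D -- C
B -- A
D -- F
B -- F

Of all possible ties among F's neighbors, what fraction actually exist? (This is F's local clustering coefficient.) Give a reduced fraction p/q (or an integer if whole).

F's neighbors: B, C, and D (k = 3).
Possible neighbor pairs: C(3,2) = 3. Edges among them: C–D → e = 1.
Clustering(F) = 1/3.

1/3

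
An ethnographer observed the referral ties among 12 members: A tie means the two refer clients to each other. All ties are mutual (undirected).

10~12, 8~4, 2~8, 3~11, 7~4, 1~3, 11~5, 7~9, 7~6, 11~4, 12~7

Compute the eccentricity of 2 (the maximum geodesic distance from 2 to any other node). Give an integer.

5

Distances from 2: 1:5, 3:4, 4:2, 5:4, 6:4, 7:3, 8:1, 9:4, 10:5, 11:3, 12:4.
The largest is 5 (to 10 and 1), so the eccentricity of 2 is 5.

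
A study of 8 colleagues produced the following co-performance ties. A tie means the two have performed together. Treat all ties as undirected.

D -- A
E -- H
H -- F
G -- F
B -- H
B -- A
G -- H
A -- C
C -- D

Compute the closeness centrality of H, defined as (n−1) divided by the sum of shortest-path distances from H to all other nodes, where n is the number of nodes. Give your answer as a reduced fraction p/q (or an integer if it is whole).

7/12

Distances from H: A:2, B:1, C:3, D:3, E:1, F:1, G:1. Sum = 12.
n = 8, so closeness = 7/12.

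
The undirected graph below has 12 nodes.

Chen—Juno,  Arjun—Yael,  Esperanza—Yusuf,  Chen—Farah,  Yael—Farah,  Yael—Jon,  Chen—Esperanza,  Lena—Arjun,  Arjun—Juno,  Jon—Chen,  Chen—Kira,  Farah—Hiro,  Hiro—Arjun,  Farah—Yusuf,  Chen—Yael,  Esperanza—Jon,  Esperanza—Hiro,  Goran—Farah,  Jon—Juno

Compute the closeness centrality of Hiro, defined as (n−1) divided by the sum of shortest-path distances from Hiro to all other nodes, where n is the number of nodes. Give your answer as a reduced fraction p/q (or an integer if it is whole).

11/20

Distances from Hiro: Arjun:1, Chen:2, Esperanza:1, Farah:1, Goran:2, Jon:2, Juno:2, Kira:3, Lena:2, Yael:2, Yusuf:2. Sum = 20.
n = 12, so closeness = 11/20.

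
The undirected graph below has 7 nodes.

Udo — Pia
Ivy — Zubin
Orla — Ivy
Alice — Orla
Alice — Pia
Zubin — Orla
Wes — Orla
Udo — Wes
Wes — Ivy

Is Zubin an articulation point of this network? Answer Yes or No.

No

Even without Zubin, every remaining node can still reach every other (the residual graph is connected), so Zubin is not a cut vertex.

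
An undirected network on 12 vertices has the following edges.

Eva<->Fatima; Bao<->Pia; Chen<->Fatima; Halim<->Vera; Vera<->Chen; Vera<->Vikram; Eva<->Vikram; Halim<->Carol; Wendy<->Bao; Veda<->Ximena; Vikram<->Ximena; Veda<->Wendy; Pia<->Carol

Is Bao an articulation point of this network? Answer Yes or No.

No

Even without Bao, every remaining node can still reach every other (the residual graph is connected), so Bao is not a cut vertex.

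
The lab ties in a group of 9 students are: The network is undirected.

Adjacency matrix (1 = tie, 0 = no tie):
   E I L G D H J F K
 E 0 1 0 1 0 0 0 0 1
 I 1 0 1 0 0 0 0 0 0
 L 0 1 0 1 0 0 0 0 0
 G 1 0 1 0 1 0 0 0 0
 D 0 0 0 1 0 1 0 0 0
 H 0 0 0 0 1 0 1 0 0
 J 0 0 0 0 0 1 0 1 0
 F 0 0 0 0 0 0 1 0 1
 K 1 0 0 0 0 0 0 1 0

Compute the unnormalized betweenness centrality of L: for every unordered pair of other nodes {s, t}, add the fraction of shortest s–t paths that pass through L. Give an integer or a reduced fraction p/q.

Pairs whose geodesics pass through L — I–G: 1/2; I–D: 1/2; I–H: 1/2.
All other pairs contribute 0.
Summing the contributions gives betweenness(L) = 3/2.

3/2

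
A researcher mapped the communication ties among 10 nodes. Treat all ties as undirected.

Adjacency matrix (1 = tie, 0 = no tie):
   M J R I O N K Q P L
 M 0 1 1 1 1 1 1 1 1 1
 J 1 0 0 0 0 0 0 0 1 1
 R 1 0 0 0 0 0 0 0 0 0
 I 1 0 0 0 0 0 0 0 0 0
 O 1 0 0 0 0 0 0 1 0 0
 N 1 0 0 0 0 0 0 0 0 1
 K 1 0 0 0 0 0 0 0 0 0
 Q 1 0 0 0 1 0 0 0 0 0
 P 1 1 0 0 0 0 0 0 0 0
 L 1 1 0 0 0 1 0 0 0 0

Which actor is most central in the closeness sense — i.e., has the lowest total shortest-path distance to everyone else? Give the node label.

M

Farness (sum of distances to all others) for each node — I:17, J:15, K:17, L:15, M:9, N:16, O:16, P:16, Q:16, R:17.
The smallest farness is 9, for M, so M has the highest closeness.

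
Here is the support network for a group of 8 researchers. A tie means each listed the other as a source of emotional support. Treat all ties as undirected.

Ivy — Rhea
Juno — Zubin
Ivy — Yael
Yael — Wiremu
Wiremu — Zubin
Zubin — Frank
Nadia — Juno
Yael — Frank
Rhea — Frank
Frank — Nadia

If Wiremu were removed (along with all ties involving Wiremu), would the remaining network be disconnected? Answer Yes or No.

No

Even without Wiremu, every remaining node can still reach every other (the residual graph is connected), so Wiremu is not a cut vertex.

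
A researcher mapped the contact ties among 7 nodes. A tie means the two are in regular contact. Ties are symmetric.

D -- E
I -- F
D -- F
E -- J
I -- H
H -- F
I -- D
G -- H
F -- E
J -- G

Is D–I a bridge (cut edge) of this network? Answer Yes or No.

Even without that edge, D still reaches I via D – F – I, so the network stays connected. Not a bridge.

No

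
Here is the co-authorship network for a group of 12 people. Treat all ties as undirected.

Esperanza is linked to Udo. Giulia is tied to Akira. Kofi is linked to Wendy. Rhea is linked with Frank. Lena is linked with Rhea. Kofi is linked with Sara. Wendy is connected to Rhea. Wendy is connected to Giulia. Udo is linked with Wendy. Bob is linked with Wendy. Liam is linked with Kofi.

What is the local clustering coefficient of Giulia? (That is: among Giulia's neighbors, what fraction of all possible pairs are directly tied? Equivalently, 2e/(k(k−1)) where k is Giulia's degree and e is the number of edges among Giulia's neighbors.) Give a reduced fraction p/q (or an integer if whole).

Giulia's neighbors: Akira and Wendy (k = 2).
Possible neighbor pairs: C(2,2) = 1. Edges among them: none → e = 0.
Clustering(Giulia) = 0/1.

0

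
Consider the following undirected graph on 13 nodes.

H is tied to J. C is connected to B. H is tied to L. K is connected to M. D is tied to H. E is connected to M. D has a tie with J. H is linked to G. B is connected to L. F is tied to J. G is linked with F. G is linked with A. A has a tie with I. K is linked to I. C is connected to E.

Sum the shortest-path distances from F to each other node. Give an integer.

38

Distances from F: A:2, B:4, C:5, D:2, E:6, G:1, H:2, I:3, J:1, K:4, L:3, M:5.
Sum = 2 + 4 + 5 + 2 + 6 + 1 + 2 + 3 + 1 + 4 + 3 + 5 = 38.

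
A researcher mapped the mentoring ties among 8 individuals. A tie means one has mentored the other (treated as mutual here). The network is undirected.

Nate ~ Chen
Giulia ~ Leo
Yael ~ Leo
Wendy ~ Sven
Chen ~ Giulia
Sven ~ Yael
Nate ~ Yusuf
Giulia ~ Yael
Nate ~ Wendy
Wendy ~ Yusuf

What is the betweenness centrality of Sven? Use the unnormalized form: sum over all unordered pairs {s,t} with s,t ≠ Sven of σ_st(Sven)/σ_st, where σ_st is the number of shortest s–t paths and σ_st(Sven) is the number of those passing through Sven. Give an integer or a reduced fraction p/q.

Pairs whose geodesics pass through Sven — Leo–Wendy: 1; Leo–Yusuf: 1/2; Yael–Wendy: 1; Yael–Yusuf: 1; Yael–Nate: 1/2; Wendy–Giulia: 1/2.
All other pairs contribute 0.
Summing the contributions gives betweenness(Sven) = 9/2.

9/2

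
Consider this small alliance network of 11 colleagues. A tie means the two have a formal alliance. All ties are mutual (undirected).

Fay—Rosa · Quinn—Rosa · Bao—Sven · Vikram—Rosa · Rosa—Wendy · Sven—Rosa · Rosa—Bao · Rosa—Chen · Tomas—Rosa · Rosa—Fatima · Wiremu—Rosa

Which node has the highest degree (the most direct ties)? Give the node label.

Rosa

Degrees — Bao:2, Chen:1, Fatima:1, Fay:1, Quinn:1, Rosa:10, Sven:2, Tomas:1, Vikram:1, Wendy:1, Wiremu:1.
The maximum is 10, attained only by Rosa.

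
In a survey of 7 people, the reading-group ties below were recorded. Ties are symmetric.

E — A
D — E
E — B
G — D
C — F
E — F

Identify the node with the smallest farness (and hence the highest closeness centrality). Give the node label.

E

Farness (sum of distances to all others) for each node — A:13, B:13, C:16, D:11, E:8, F:11, G:16.
The smallest farness is 8, for E, so E has the highest closeness.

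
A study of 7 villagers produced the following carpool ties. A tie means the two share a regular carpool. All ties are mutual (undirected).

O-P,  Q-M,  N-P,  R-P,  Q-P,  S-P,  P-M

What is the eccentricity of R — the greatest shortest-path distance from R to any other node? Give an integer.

Distances from R: M:2, N:2, O:2, P:1, Q:2, S:2.
The largest is 2 (to M, Q, N, S, and O), so the eccentricity of R is 2.

2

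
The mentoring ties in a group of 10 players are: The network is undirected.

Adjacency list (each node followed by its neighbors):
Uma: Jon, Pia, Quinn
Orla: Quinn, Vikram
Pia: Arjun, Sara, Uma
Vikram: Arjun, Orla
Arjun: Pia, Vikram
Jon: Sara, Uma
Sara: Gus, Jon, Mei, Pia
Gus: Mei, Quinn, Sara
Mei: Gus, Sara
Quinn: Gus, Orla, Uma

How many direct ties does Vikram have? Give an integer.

2

Vikram is directly tied to Arjun and Orla. That is 2 neighbors, so the degree of Vikram is 2.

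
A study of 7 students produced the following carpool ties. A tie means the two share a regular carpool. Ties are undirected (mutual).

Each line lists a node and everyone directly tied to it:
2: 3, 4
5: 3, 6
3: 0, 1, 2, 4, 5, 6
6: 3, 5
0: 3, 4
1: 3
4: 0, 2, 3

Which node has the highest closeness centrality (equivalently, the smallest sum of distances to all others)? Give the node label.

3

Farness (sum of distances to all others) for each node — 0:10, 1:11, 2:10, 3:6, 4:9, 5:10, 6:10.
The smallest farness is 6, for 3, so 3 has the highest closeness.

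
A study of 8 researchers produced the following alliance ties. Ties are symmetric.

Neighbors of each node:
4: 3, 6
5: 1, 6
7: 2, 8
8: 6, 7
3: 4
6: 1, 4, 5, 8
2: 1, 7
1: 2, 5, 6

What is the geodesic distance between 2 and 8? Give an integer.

One shortest route is 2 – 7 – 8, which uses 2 edges, and 2 and 8 are not directly tied, so nothing shorter exists. So d(2,8) = 2.

2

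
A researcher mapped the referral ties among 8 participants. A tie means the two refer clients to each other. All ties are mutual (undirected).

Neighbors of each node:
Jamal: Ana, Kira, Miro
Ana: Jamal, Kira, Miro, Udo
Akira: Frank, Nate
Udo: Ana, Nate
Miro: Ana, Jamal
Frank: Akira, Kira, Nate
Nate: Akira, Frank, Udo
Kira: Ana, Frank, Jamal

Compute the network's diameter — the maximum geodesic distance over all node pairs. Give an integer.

4

Eccentricity of each node (its greatest distance to any other): Akira:4, Ana:3, Frank:3, Jamal:3, Kira:2, Miro:4, Nate:3, Udo:2.
The maximum eccentricity is 4, realized for instance by the pair Miro–Akira via Miro – Ana – Udo – Nate – Akira. So the diameter is 4.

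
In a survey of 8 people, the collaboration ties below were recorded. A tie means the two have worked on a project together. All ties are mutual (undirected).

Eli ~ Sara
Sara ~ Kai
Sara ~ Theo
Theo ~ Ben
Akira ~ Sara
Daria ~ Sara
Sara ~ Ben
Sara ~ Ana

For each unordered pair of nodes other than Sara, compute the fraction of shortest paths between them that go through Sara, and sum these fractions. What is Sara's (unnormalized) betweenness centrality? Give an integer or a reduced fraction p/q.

Pairs whose geodesics pass through Sara — Akira–Daria: 1; Akira–Kai: 1; Akira–Ben: 1; Akira–Theo: 1; Akira–Ana: 1; Akira–Eli: 1; Daria–Kai: 1; Daria–Ben: 1; Daria–Theo: 1; Daria–Ana: 1; Daria–Eli: 1; Kai–Ben: 1; Kai–Theo: 1; Kai–Ana: 1 … (+6 more pairs).
All other pairs contribute 0.
Summing the contributions gives betweenness(Sara) = 20.

20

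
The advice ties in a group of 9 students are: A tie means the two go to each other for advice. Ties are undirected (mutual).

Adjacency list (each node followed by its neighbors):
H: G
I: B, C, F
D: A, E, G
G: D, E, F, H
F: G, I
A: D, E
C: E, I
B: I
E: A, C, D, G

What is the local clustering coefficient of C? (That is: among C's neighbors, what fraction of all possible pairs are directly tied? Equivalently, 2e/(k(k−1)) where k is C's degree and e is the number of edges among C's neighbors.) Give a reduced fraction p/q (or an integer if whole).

C's neighbors: E and I (k = 2).
Possible neighbor pairs: C(2,2) = 1. Edges among them: none → e = 0.
Clustering(C) = 0/1.

0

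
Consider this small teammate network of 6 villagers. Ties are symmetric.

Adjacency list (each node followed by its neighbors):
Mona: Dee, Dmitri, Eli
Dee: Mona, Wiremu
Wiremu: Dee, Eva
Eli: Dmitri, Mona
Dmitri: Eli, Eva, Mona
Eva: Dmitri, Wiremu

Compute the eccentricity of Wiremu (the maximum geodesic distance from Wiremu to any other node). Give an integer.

3

Distances from Wiremu: Dee:1, Dmitri:2, Eli:3, Eva:1, Mona:2.
The largest is 3 (to Eli), so the eccentricity of Wiremu is 3.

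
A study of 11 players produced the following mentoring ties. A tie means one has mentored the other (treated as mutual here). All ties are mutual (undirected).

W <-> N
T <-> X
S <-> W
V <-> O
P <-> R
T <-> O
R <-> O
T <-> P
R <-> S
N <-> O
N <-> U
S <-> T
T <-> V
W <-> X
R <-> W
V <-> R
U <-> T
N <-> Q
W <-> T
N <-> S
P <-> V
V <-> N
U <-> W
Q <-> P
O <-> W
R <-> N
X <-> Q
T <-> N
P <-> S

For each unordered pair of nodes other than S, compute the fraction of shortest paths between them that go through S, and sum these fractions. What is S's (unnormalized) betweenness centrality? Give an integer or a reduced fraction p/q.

7/10

Pairs whose geodesics pass through S — N–P: 1/5; T–R: 1/6; P–W: 1/3.
All other pairs contribute 0.
Summing the contributions gives betweenness(S) = 7/10.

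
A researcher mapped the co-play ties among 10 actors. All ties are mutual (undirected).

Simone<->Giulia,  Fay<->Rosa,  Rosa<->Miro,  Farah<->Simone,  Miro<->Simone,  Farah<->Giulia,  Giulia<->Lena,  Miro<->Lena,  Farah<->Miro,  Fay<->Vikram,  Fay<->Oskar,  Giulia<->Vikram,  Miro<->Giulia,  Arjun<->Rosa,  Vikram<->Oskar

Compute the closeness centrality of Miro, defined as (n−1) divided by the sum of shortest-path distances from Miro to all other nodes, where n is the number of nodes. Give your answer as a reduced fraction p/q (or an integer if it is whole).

9/14

Distances from Miro: Arjun:2, Farah:1, Fay:2, Giulia:1, Lena:1, Oskar:3, Rosa:1, Simone:1, Vikram:2. Sum = 14.
n = 10, so closeness = 9/14.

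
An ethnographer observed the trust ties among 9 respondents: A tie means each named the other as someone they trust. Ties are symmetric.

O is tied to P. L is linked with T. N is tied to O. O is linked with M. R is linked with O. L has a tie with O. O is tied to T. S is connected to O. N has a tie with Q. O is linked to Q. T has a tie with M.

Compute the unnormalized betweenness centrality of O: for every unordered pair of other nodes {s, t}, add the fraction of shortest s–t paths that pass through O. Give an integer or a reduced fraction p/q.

49/2

Pairs whose geodesics pass through O — T–P: 1; T–R: 1; T–N: 1; T–S: 1; T–Q: 1; P–L: 1; P–R: 1; P–M: 1; P–N: 1; P–S: 1; P–Q: 1; L–R: 1; L–M: 1/2; L–N: 1 … (+11 more pairs).
All other pairs contribute 0.
Summing the contributions gives betweenness(O) = 49/2.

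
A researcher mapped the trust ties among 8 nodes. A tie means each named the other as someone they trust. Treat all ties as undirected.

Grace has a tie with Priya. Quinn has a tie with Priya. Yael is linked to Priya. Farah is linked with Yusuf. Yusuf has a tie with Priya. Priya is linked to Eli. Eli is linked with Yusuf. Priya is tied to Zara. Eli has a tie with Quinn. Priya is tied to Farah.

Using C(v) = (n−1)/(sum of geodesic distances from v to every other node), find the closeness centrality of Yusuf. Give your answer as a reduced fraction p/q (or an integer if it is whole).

7/11

Distances from Yusuf: Eli:1, Farah:1, Grace:2, Priya:1, Quinn:2, Yael:2, Zara:2. Sum = 11.
n = 8, so closeness = 7/11.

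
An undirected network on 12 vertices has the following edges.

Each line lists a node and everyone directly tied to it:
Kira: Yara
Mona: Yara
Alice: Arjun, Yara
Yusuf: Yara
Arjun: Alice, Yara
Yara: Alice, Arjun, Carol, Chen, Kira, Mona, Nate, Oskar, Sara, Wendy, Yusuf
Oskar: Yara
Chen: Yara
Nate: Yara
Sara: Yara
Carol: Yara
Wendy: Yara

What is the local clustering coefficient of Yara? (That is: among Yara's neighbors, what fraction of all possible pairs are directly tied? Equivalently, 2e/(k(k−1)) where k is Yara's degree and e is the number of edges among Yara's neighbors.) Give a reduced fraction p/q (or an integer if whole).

1/55

Yara's neighbors: Alice, Arjun, Carol, Chen, Kira, Mona, Nate, Oskar, Sara, Wendy, and Yusuf (k = 11).
Possible neighbor pairs: C(11,2) = 55. Edges among them: Alice–Arjun → e = 1.
Clustering(Yara) = 1/55.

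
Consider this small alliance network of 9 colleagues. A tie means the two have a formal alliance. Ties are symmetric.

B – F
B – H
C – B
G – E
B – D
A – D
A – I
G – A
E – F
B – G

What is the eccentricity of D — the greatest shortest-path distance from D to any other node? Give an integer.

Distances from D: A:1, B:1, C:2, E:3, F:2, G:2, H:2, I:2.
The largest is 3 (to E), so the eccentricity of D is 3.

3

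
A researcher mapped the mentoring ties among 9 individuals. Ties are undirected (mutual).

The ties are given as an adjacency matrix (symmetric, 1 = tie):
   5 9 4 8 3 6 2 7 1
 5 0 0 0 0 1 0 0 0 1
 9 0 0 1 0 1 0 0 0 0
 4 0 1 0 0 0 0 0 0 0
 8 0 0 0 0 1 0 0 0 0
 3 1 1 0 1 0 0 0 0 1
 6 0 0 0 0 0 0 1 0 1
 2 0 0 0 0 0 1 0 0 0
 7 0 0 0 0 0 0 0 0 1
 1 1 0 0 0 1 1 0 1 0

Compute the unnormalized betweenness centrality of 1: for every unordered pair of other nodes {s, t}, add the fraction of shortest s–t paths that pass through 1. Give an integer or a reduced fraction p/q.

17

Pairs whose geodesics pass through 1 — 5–6: 1; 5–2: 1; 5–7: 1; 9–6: 1; 9–2: 1; 9–7: 1; 4–6: 1; 4–2: 1; 4–7: 1; 8–6: 1; 8–2: 1; 8–7: 1; 3–6: 1; 3–2: 1 … (+3 more pairs).
All other pairs contribute 0.
Summing the contributions gives betweenness(1) = 17.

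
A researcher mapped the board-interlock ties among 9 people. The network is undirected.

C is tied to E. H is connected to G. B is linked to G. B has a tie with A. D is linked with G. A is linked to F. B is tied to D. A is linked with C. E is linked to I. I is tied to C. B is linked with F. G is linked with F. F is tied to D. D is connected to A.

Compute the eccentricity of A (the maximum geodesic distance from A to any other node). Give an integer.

3

Distances from A: B:1, C:1, D:1, E:2, F:1, G:2, H:3, I:2.
The largest is 3 (to H), so the eccentricity of A is 3.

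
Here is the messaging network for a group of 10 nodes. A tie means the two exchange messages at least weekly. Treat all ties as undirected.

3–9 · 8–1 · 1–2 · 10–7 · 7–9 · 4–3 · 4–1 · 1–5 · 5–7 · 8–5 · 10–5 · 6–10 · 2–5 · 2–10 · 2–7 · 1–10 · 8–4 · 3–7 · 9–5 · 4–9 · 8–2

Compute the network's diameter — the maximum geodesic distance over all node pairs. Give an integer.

3

Eccentricity of each node (its greatest distance to any other): 1:2, 2:2, 3:3, 4:3, 5:2, 6:3, 7:2, 8:3, 9:3, 10:2.
The maximum eccentricity is 3, realized for instance by the pair 8–6 via 8 – 2 – 10 – 6. So the diameter is 3.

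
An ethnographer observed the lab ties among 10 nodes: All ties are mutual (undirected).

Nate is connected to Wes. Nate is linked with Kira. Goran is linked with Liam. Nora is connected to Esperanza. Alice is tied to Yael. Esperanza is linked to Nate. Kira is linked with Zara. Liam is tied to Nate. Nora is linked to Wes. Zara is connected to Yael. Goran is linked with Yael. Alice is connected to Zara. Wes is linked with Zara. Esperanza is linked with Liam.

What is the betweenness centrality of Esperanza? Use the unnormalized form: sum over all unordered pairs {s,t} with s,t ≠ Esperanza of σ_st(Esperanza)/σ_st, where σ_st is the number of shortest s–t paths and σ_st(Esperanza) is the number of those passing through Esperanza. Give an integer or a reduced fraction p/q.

17/6

Pairs whose geodesics pass through Esperanza — Liam–Nora: 1; Goran–Nora: 1; Kira–Nora: 1/3; Nate–Nora: 1/2.
All other pairs contribute 0.
Summing the contributions gives betweenness(Esperanza) = 17/6.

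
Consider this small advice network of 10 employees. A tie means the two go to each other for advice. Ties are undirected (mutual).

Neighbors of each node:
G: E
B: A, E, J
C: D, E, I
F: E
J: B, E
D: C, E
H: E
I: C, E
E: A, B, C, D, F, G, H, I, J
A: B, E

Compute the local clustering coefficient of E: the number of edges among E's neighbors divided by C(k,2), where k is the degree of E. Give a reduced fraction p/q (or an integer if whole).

1/9

E's neighbors: A, B, C, D, F, G, H, I, and J (k = 9).
Possible neighbor pairs: C(9,2) = 36. Edges among them: A–B, B–J, C–D, C–I → e = 4.
Clustering(E) = 4/36 = 1/9.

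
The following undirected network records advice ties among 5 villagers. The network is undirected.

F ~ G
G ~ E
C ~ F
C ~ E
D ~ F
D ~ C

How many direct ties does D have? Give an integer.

D is directly tied to C and F. That is 2 neighbors, so the degree of D is 2.

2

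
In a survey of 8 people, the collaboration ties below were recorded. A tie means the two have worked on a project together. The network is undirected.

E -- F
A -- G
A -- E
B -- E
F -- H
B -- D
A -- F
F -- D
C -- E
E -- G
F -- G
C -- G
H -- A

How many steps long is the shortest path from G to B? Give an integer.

2

One shortest route is G – E – B, which uses 2 edges, and G and B are not directly tied, so nothing shorter exists. So d(G,B) = 2.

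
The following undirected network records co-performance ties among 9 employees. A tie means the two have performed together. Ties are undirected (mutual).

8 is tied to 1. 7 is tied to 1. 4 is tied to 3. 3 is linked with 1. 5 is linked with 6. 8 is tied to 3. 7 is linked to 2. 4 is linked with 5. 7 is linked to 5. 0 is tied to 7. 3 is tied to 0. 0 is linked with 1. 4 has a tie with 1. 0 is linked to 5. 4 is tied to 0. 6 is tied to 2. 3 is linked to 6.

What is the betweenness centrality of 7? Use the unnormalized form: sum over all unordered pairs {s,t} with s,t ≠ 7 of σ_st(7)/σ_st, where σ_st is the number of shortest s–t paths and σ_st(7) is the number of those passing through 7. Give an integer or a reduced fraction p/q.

41/10

Pairs whose geodesics pass through 7 — 4–2: 3/5; 2–0: 1; 2–5: 1/2; 2–1: 1; 2–8: 1/2; 5–1: 1/3; 5–8: 1/6.
All other pairs contribute 0.
Summing the contributions gives betweenness(7) = 41/10.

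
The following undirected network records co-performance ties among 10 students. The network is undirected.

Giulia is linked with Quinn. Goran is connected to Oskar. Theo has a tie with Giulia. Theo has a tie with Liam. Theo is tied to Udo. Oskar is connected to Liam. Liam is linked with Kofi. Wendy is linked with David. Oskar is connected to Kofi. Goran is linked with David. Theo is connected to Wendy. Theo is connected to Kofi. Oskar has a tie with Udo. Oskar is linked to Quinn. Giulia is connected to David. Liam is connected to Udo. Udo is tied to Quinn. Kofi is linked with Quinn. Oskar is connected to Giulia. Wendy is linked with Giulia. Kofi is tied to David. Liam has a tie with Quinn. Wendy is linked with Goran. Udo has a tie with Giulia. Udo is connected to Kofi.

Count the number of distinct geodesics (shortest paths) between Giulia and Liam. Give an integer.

4

The shortest distance is 2. The length-2 paths are: Giulia–Quinn–Liam; Giulia–Udo–Liam; Giulia–Theo–Liam; Giulia–Oskar–Liam.
That gives 4 distinct shortest paths.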